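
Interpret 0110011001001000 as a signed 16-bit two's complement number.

Binary: 0110011001001000
Sign bit: 0 (non-negative)
Read directly as an unsigned value:
0110011001001000 = 16384 + 8192 + 1024 + 512 + 64 + 8 = 26184
Value: 26184



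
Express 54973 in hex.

Using repeated division by 16 (digits 10–15 are A–F):
54973 ÷ 16 = 3435 remainder 13 (D)
3435 ÷ 16 = 214 remainder 11 (B)
214 ÷ 16 = 13 remainder 6
13 ÷ 16 = 0 remainder 13 (D)
Reading remainders bottom to top: D6BD



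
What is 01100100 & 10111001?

AND: 1 only when both bits are 1
  01100100
& 10111001
----------
  00100000
Decimal: 100 & 185 = 32



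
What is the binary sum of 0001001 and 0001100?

Add column by column from the right: bit + bit + carry-in; write the sum mod 2, carry 1 when the sum is 2 or 3.
carry:  0010000
        0001001
+       0001100
---------------
       00010101
(the carry out of the leftmost column, 0, becomes the leading bit)
Decimal check:
  0001001 = 8 + 1 = 9
  0001100 = 8 + 4 = 12
  9 + 12 = 21, and 00010101 = 16 + 4 + 1 = 21 ✓



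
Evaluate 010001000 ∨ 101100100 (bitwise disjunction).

OR: 1 when either bit is 1
  010001000
| 101100100
-----------
  111101100
Decimal: 136 | 356 = 492



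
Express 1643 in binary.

Using repeated division by 2:
1643 ÷ 2 = 821 remainder 1
821 ÷ 2 = 410 remainder 1
410 ÷ 2 = 205 remainder 0
205 ÷ 2 = 102 remainder 1
102 ÷ 2 = 51 remainder 0
51 ÷ 2 = 25 remainder 1
25 ÷ 2 = 12 remainder 1
12 ÷ 2 = 6 remainder 0
6 ÷ 2 = 3 remainder 0
3 ÷ 2 = 1 remainder 1
1 ÷ 2 = 0 remainder 1
Reading remainders bottom to top: 11001101011



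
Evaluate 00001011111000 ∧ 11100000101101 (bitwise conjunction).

AND: 1 only when both bits are 1
  00001011111000
& 11100000101101
----------------
  00000000101000
Decimal: 760 & 14381 = 40



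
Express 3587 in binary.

Using repeated division by 2:
3587 ÷ 2 = 1793 remainder 1
1793 ÷ 2 = 896 remainder 1
896 ÷ 2 = 448 remainder 0
448 ÷ 2 = 224 remainder 0
224 ÷ 2 = 112 remainder 0
112 ÷ 2 = 56 remainder 0
56 ÷ 2 = 28 remainder 0
28 ÷ 2 = 14 remainder 0
14 ÷ 2 = 7 remainder 0
7 ÷ 2 = 3 remainder 1
3 ÷ 2 = 1 remainder 1
1 ÷ 2 = 0 remainder 1
Reading remainders bottom to top: 111000000011



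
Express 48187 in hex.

Using repeated division by 16 (digits 10–15 are A–F):
48187 ÷ 16 = 3011 remainder 11 (B)
3011 ÷ 16 = 188 remainder 3
188 ÷ 16 = 11 remainder 12 (C)
11 ÷ 16 = 0 remainder 11 (B)
Reading remainders bottom to top: BC3B



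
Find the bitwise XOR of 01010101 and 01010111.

XOR: 1 when bits differ
  01010101
^ 01010111
----------
  00000010
Decimal: 85 ^ 87 = 2



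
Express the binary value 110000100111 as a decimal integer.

Sum of powers of 2 for each 1-bit:
2^0 + 2^1 + 2^2 + 2^5 + 2^10 + 2^11
= 1 + 2 + 4 + 32 + 1024 + 2048
= 3111



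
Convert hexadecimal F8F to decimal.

Expand by place value (powers of 16):
Digit values: F = 15
F8F = 15 × 16^2 + 8 × 16^1 + 15 × 16^0
= 15 × 256 + 8 × 16 + 15 × 1
= 3840 + 128 + 15
= 3983



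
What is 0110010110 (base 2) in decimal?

Sum of powers of 2 for each 1-bit:
2^1 + 2^2 + 2^4 + 2^7 + 2^8
= 2 + 4 + 16 + 128 + 256
= 406



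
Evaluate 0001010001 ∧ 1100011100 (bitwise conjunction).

AND: 1 only when both bits are 1
  0001010001
& 1100011100
------------
  0000010000
Decimal: 81 & 796 = 16



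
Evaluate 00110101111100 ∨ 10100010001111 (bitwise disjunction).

OR: 1 when either bit is 1
  00110101111100
| 10100010001111
----------------
  10110111111111
Decimal: 3452 | 10383 = 11775



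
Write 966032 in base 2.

Using repeated division by 2:
966032 ÷ 2 = 483016 remainder 0
483016 ÷ 2 = 241508 remainder 0
241508 ÷ 2 = 120754 remainder 0
120754 ÷ 2 = 60377 remainder 0
60377 ÷ 2 = 30188 remainder 1
30188 ÷ 2 = 15094 remainder 0
15094 ÷ 2 = 7547 remainder 0
7547 ÷ 2 = 3773 remainder 1
3773 ÷ 2 = 1886 remainder 1
1886 ÷ 2 = 943 remainder 0
943 ÷ 2 = 471 remainder 1
471 ÷ 2 = 235 remainder 1
235 ÷ 2 = 117 remainder 1
117 ÷ 2 = 58 remainder 1
58 ÷ 2 = 29 remainder 0
29 ÷ 2 = 14 remainder 1
14 ÷ 2 = 7 remainder 0
7 ÷ 2 = 3 remainder 1
3 ÷ 2 = 1 remainder 1
1 ÷ 2 = 0 remainder 1
Reading remainders bottom to top: 11101011110110010000



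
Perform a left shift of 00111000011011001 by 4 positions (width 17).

Original: 00111000011011001 (decimal 28889)
Shift left by 4 positions
Append 4 zeros on the right and drop the 4 high bits that overflow the 17-bit width
Result: 10000110110010000 (decimal 69008)
Equivalent: 28889 << 4 = 28889 × 2^4 = 462224, truncated to 17 bits = 69008



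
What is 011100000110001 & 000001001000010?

AND: 1 only when both bits are 1
  011100000110001
& 000001001000010
-----------------
  000000000000000
Decimal: 14385 & 578 = 0



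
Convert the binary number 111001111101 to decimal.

Sum of powers of 2 for each 1-bit:
2^0 + 2^2 + 2^3 + 2^4 + 2^5 + 2^6 + 2^9 + 2^10 + 2^11
= 1 + 4 + 8 + 16 + 32 + 64 + 512 + 1024 + 2048
= 3709



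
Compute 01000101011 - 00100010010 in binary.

Method 1 - Direct subtraction (column by column from the right: bit − bit − borrow-in; if negative, add 2 and borrow 1 from the next column):
borrow: 01000100000
        01000101011
-       00100010010
-------------------
        00100011001

Method 2 - Add two's complement:
Two's complement of 00100010010: invert → 11011101101, add 1 → 11011101110
  01000101011
+ 11011101110
-------------
 100100011001  (end carry out of the top bit = 1)
Discarding the end carry: 00100011001
Decimal check:
  01000101011 = 512 + 32 + 8 + 2 + 1 = 555
  00100010010 = 256 + 16 + 2 = 274
  555 - 274 = 281, and 00100011001 = 256 + 16 + 8 + 1 = 281 ✓



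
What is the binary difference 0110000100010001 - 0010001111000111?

Method 1 - Direct subtraction (column by column from the right: bit − bit − borrow-in; if negative, add 2 and borrow 1 from the next column):
borrow: 0111111110011100
        0110000100010001
-       0010001111000111
------------------------
        0011110101001010

Method 2 - Add two's complement:
Two's complement of 0010001111000111: invert → 1101110000111000, add 1 → 1101110000111001
  0110000100010001
+ 1101110000111001
------------------
 10011110101001010  (end carry out of the top bit = 1)
Discarding the end carry: 0011110101001010
Decimal check:
  0110000100010001 = 16384 + 8192 + 256 + 16 + 1 = 24849
  0010001111000111 = 8192 + 512 + 256 + 128 + 64 + 4 + 2 + 1 = 9159
  24849 - 9159 = 15690, and 0011110101001010 = 8192 + 4096 + 2048 + 1024 + 256 + 64 + 8 + 2 = 15690 ✓



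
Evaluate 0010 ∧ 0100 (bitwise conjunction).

AND: 1 only when both bits are 1
  0010
& 0100
------
  0000
Decimal: 2 & 4 = 0



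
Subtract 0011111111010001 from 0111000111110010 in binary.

Method 1 - Direct subtraction (column by column from the right: bit − bit − borrow-in; if negative, add 2 and borrow 1 from the next column):
borrow: 0111110000000010
        0111000111110010
-       0011111111010001
------------------------
        0011001000100001

Method 2 - Add two's complement:
Two's complement of 0011111111010001: invert → 1100000000101110, add 1 → 1100000000101111
  0111000111110010
+ 1100000000101111
------------------
 10011001000100001  (end carry out of the top bit = 1)
Discarding the end carry: 0011001000100001
Decimal check:
  0111000111110010 = 16384 + 8192 + 4096 + 256 + 128 + 64 + 32 + 16 + 2 = 29170
  0011111111010001 = 8192 + 4096 + 2048 + 1024 + 512 + 256 + 128 + 64 + 16 + 1 = 16337
  29170 - 16337 = 12833, and 0011001000100001 = 8192 + 4096 + 512 + 32 + 1 = 12833 ✓



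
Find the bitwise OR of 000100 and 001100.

OR: 1 when either bit is 1
  000100
| 001100
--------
  001100
Decimal: 4 | 12 = 12



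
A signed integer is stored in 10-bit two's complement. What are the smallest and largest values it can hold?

For 10-bit two's complement:
Minimum: -2^9 = -512
Maximum: 2^9 - 1 = 511



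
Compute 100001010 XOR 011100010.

XOR: 1 when bits differ
  100001010
^ 011100010
-----------
  111101000
Decimal: 266 ^ 226 = 488



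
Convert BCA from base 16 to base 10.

Expand by place value (powers of 16):
Digit values: B = 11, C = 12, A = 10
BCA = 11 × 16^2 + 12 × 16^1 + 10 × 16^0
= 11 × 256 + 12 × 16 + 10 × 1
= 2816 + 192 + 10
= 3018



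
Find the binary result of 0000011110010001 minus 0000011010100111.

Method 1 - Direct subtraction (column by column from the right: bit − bit − borrow-in; if negative, add 2 and borrow 1 from the next column):
borrow: 0000000111011100
        0000011110010001
-       0000011010100111
------------------------
        0000000011101010

Method 2 - Add two's complement:
Two's complement of 0000011010100111: invert → 1111100101011000, add 1 → 1111100101011001
  0000011110010001
+ 1111100101011001
------------------
 10000000011101010  (end carry out of the top bit = 1)
Discarding the end carry: 0000000011101010
Decimal check:
  0000011110010001 = 1024 + 512 + 256 + 128 + 16 + 1 = 1937
  0000011010100111 = 1024 + 512 + 128 + 32 + 4 + 2 + 1 = 1703
  1937 - 1703 = 234, and 0000000011101010 = 128 + 64 + 32 + 8 + 2 = 234 ✓



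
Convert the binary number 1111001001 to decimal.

Sum of powers of 2 for each 1-bit:
2^0 + 2^3 + 2^6 + 2^7 + 2^8 + 2^9
= 1 + 8 + 64 + 128 + 256 + 512
= 969



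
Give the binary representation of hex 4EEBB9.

Convert each hex digit to 4 bits:
  4 = 0100
  E = 1110
  E = 1110
  B = 1011
  B = 1011
  9 = 1001
Concatenate: 010011101110101110111001



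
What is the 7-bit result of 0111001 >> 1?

Original: 0111001 (decimal 57)
Shift right by 1 position
Drop the 1 low bit; fill with zero on the left
Result: 0011100 (decimal 28)
Equivalent: 57 >> 1 = 57 ÷ 2^1 = 28



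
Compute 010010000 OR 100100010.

OR: 1 when either bit is 1
  010010000
| 100100010
-----------
  110110010
Decimal: 144 | 290 = 434



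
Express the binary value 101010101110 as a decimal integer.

Sum of powers of 2 for each 1-bit:
2^1 + 2^2 + 2^3 + 2^5 + 2^7 + 2^9 + 2^11
= 2 + 4 + 8 + 32 + 128 + 512 + 2048
= 2734



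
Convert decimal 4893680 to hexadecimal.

Using repeated division by 16 (digits 10–15 are A–F):
4893680 ÷ 16 = 305855 remainder 0
305855 ÷ 16 = 19115 remainder 15 (F)
19115 ÷ 16 = 1194 remainder 11 (B)
1194 ÷ 16 = 74 remainder 10 (A)
74 ÷ 16 = 4 remainder 10 (A)
4 ÷ 16 = 0 remainder 4
Reading remainders bottom to top: 4AABF0



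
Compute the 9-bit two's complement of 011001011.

Original: 011001011
Step 1 - Invert all bits: 100110100
Step 2 - Add 1: 100110101
Verification: 011001011 + 100110101 = 1000000000; discarding the end carry (carry out of the top bit) leaves the 9-bit value 000000000, as required for x + (-x)



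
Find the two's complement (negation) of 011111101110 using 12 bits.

Original: 011111101110
Step 1 - Invert all bits: 100000010001
Step 2 - Add 1: 100000010010
Verification: 011111101110 + 100000010010 = 1000000000000; discarding the end carry (carry out of the top bit) leaves the 12-bit value 000000000000, as required for x + (-x)



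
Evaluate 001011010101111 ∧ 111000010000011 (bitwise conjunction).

AND: 1 only when both bits are 1
  001011010101111
& 111000010000011
-----------------
  001000010000011
Decimal: 5807 & 28803 = 4227



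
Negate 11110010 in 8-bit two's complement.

Original (sign bit 1, negative): 11110010
Step 1 - Invert all bits: 00001101
Step 2 - Add 1: 00001110
Verification: 11110010 + 00001110 = 100000000; discarding the end carry (carry out of the top bit) leaves the 8-bit value 00000000, as required for x + (-x)



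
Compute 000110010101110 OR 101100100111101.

OR: 1 when either bit is 1
  000110010101110
| 101100100111101
-----------------
  101110110111111
Decimal: 3246 | 22845 = 23999



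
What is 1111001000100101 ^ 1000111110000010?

XOR: 1 when bits differ
  1111001000100101
^ 1000111110000010
------------------
  0111110110100111
Decimal: 61989 ^ 36738 = 32167



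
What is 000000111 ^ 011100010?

XOR: 1 when bits differ
  000000111
^ 011100010
-----------
  011100101
Decimal: 7 ^ 226 = 229



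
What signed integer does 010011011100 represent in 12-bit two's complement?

Binary: 010011011100
Sign bit: 0 (non-negative)
Read directly as an unsigned value:
010011011100 = 1024 + 128 + 64 + 16 + 8 + 4 = 1244
Value: 1244



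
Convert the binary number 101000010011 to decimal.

Sum of powers of 2 for each 1-bit:
2^0 + 2^1 + 2^4 + 2^9 + 2^11
= 1 + 2 + 16 + 512 + 2048
= 2579



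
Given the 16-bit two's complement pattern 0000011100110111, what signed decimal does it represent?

Binary: 0000011100110111
Sign bit: 0 (non-negative)
Read directly as an unsigned value:
0000011100110111 = 1024 + 512 + 256 + 32 + 16 + 4 + 2 + 1 = 1847
Value: 1847



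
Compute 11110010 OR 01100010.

OR: 1 when either bit is 1
  11110010
| 01100010
----------
  11110010
Decimal: 242 | 98 = 242



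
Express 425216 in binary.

Using repeated division by 2:
425216 ÷ 2 = 212608 remainder 0
212608 ÷ 2 = 106304 remainder 0
106304 ÷ 2 = 53152 remainder 0
53152 ÷ 2 = 26576 remainder 0
26576 ÷ 2 = 13288 remainder 0
13288 ÷ 2 = 6644 remainder 0
6644 ÷ 2 = 3322 remainder 0
3322 ÷ 2 = 1661 remainder 0
1661 ÷ 2 = 830 remainder 1
830 ÷ 2 = 415 remainder 0
415 ÷ 2 = 207 remainder 1
207 ÷ 2 = 103 remainder 1
103 ÷ 2 = 51 remainder 1
51 ÷ 2 = 25 remainder 1
25 ÷ 2 = 12 remainder 1
12 ÷ 2 = 6 remainder 0
6 ÷ 2 = 3 remainder 0
3 ÷ 2 = 1 remainder 1
1 ÷ 2 = 0 remainder 1
Reading remainders bottom to top: 1100111110100000000



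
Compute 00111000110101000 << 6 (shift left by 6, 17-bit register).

Original: 00111000110101000 (decimal 29096)
Shift left by 6 positions
Append 6 zeros on the right and drop the 6 high bits that overflow the 17-bit width
Result: 00110101000000000 (decimal 27136)
Equivalent: 29096 << 6 = 29096 × 2^6 = 1862144, truncated to 17 bits = 27136



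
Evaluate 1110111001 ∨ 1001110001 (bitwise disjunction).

OR: 1 when either bit is 1
  1110111001
| 1001110001
------------
  1111111001
Decimal: 953 | 625 = 1017



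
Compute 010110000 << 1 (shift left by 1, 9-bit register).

Original: 010110000 (decimal 176)
Shift left by 1 position
Append 1 zero on the right
Result: 101100000 (decimal 352)
Equivalent: 176 << 1 = 176 × 2^1 = 352



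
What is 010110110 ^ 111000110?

XOR: 1 when bits differ
  010110110
^ 111000110
-----------
  101110000
Decimal: 182 ^ 454 = 368



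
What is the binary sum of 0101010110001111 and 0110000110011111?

Add column by column from the right: bit + bit + carry-in; write the sum mod 2, carry 1 when the sum is 2 or 3.
carry:  1000001100111110
        0101010110001111
+       0110000110011111
------------------------
       01011011100101110
(the carry out of the leftmost column, 0, becomes the leading bit)
Decimal check:
  0101010110001111 = 16384 + 4096 + 1024 + 256 + 128 + 8 + 4 + 2 + 1 = 21903
  0110000110011111 = 16384 + 8192 + 256 + 128 + 16 + 8 + 4 + 2 + 1 = 24991
  21903 + 24991 = 46894, and 01011011100101110 = 32768 + 8192 + 4096 + 1024 + 512 + 256 + 32 + 8 + 4 + 2 = 46894 ✓



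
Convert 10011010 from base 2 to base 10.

Sum of powers of 2 for each 1-bit:
2^1 + 2^3 + 2^4 + 2^7
= 2 + 8 + 16 + 128
= 154



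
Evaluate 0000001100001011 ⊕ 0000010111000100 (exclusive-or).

XOR: 1 when bits differ
  0000001100001011
^ 0000010111000100
------------------
  0000011011001111
Decimal: 779 ^ 1476 = 1743



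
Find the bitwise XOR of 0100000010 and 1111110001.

XOR: 1 when bits differ
  0100000010
^ 1111110001
------------
  1011110011
Decimal: 258 ^ 1009 = 755



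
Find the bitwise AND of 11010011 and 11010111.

AND: 1 only when both bits are 1
  11010011
& 11010111
----------
  11010011
Decimal: 211 & 215 = 211



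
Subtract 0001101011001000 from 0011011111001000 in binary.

Method 1 - Direct subtraction (column by column from the right: bit − bit − borrow-in; if negative, add 2 and borrow 1 from the next column):
borrow: 0011000000000000
        0011011111001000
-       0001101011001000
------------------------
        0001110100000000

Method 2 - Add two's complement:
Two's complement of 0001101011001000: invert → 1110010100110111, add 1 → 1110010100111000
  0011011111001000
+ 1110010100111000
------------------
 10001110100000000  (end carry out of the top bit = 1)
Discarding the end carry: 0001110100000000
Decimal check:
  0011011111001000 = 8192 + 4096 + 1024 + 512 + 256 + 128 + 64 + 8 = 14280
  0001101011001000 = 4096 + 2048 + 512 + 128 + 64 + 8 = 6856
  14280 - 6856 = 7424, and 0001110100000000 = 4096 + 2048 + 1024 + 256 = 7424 ✓



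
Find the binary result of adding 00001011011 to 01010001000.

Add column by column from the right: bit + bit + carry-in; write the sum mod 2, carry 1 when the sum is 2 or 3.
carry:  00000110000
        00001011011
+       01010001000
-------------------
       001011100011
(the carry out of the leftmost column, 0, becomes the leading bit)
Decimal check:
  00001011011 = 64 + 16 + 8 + 2 + 1 = 91
  01010001000 = 512 + 128 + 8 = 648
  91 + 648 = 739, and 001011100011 = 512 + 128 + 64 + 32 + 2 + 1 = 739 ✓



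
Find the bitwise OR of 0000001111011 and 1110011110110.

OR: 1 when either bit is 1
  0000001111011
| 1110011110110
---------------
  1110011111111
Decimal: 123 | 7414 = 7423



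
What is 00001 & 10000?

AND: 1 only when both bits are 1
  00001
& 10000
-------
  00000
Decimal: 1 & 16 = 0



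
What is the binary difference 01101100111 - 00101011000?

Method 1 - Direct subtraction (column by column from the right: bit − bit − borrow-in; if negative, add 2 and borrow 1 from the next column):
borrow: 00000110000
        01101100111
-       00101011000
-------------------
        01000001111

Method 2 - Add two's complement:
Two's complement of 00101011000: invert → 11010100111, add 1 → 11010101000
  01101100111
+ 11010101000
-------------
 101000001111  (end carry out of the top bit = 1)
Discarding the end carry: 01000001111
Decimal check:
  01101100111 = 512 + 256 + 64 + 32 + 4 + 2 + 1 = 871
  00101011000 = 256 + 64 + 16 + 8 = 344
  871 - 344 = 527, and 01000001111 = 512 + 8 + 4 + 2 + 1 = 527 ✓



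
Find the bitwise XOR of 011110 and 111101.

XOR: 1 when bits differ
  011110
^ 111101
--------
  100011
Decimal: 30 ^ 61 = 35



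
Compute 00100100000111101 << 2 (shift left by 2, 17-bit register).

Original: 00100100000111101 (decimal 18493)
Shift left by 2 positions
Append 2 zeros on the right
Result: 10010000011110100 (decimal 73972)
Equivalent: 18493 << 2 = 18493 × 2^2 = 73972



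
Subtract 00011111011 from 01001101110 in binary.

Method 1 - Direct subtraction (column by column from the right: bit − bit − borrow-in; if negative, add 2 and borrow 1 from the next column):
borrow: 01111100110
        01001101110
-       00011111011
-------------------
        00101110011

Method 2 - Add two's complement:
Two's complement of 00011111011: invert → 11100000100, add 1 → 11100000101
  01001101110
+ 11100000101
-------------
 100101110011  (end carry out of the top bit = 1)
Discarding the end carry: 00101110011
Decimal check:
  01001101110 = 512 + 64 + 32 + 8 + 4 + 2 = 622
  00011111011 = 128 + 64 + 32 + 16 + 8 + 2 + 1 = 251
  622 - 251 = 371, and 00101110011 = 256 + 64 + 32 + 16 + 2 + 1 = 371 ✓



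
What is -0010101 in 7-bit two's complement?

Original: 0010101
Step 1 - Invert all bits: 1101010
Step 2 - Add 1: 1101011
Verification: 0010101 + 1101011 = 10000000; discarding the end carry (carry out of the top bit) leaves the 7-bit value 0000000, as required for x + (-x)



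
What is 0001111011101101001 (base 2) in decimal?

Sum of powers of 2 for each 1-bit:
2^0 + 2^3 + 2^5 + 2^6 + 2^8 + 2^9 + 2^10 + 2^12 + 2^13 + 2^14 + 2^15
= 1 + 8 + 32 + 64 + 256 + 512 + 1024 + 4096 + 8192 + 16384 + 32768
= 63337



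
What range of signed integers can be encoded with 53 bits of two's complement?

For 53-bit two's complement:
Minimum: -2^52 = -4503599627370496
Maximum: 2^52 - 1 = 4503599627370495



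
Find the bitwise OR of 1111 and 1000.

OR: 1 when either bit is 1
  1111
| 1000
------
  1111
Decimal: 15 | 8 = 15



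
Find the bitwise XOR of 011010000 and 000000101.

XOR: 1 when bits differ
  011010000
^ 000000101
-----------
  011010101
Decimal: 208 ^ 5 = 213



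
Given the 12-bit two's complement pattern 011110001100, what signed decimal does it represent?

Binary: 011110001100
Sign bit: 0 (non-negative)
Read directly as an unsigned value:
011110001100 = 1024 + 512 + 256 + 128 + 8 + 4 = 1932
Value: 1932



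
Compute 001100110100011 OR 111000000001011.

OR: 1 when either bit is 1
  001100110100011
| 111000000001011
-----------------
  111100110101011
Decimal: 6563 | 28683 = 31147



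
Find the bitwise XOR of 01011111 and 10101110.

XOR: 1 when bits differ
  01011111
^ 10101110
----------
  11110001
Decimal: 95 ^ 174 = 241



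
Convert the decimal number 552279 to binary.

Using repeated division by 2:
552279 ÷ 2 = 276139 remainder 1
276139 ÷ 2 = 138069 remainder 1
138069 ÷ 2 = 69034 remainder 1
69034 ÷ 2 = 34517 remainder 0
34517 ÷ 2 = 17258 remainder 1
17258 ÷ 2 = 8629 remainder 0
8629 ÷ 2 = 4314 remainder 1
4314 ÷ 2 = 2157 remainder 0
2157 ÷ 2 = 1078 remainder 1
1078 ÷ 2 = 539 remainder 0
539 ÷ 2 = 269 remainder 1
269 ÷ 2 = 134 remainder 1
134 ÷ 2 = 67 remainder 0
67 ÷ 2 = 33 remainder 1
33 ÷ 2 = 16 remainder 1
16 ÷ 2 = 8 remainder 0
8 ÷ 2 = 4 remainder 0
4 ÷ 2 = 2 remainder 0
2 ÷ 2 = 1 remainder 0
1 ÷ 2 = 0 remainder 1
Reading remainders bottom to top: 10000110110101010111



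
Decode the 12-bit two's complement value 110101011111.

Binary: 110101011111
Sign bit: 1 (negative)
Invert: 001010100000
Add 1:  001010100001
Magnitude: 001010100001 = 512 + 128 + 32 + 1 = 673
Value: -673



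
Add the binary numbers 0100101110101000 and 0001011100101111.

Add column by column from the right: bit + bit + carry-in; write the sum mod 2, carry 1 when the sum is 2 or 3.
carry:  0011111001010000
        0100101110101000
+       0001011100101111
------------------------
       00110001011010111
(the carry out of the leftmost column, 0, becomes the leading bit)
Decimal check:
  0100101110101000 = 16384 + 2048 + 512 + 256 + 128 + 32 + 8 = 19368
  0001011100101111 = 4096 + 1024 + 512 + 256 + 32 + 8 + 4 + 2 + 1 = 5935
  19368 + 5935 = 25303, and 00110001011010111 = 16384 + 8192 + 512 + 128 + 64 + 16 + 4 + 2 + 1 = 25303 ✓



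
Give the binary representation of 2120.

Using repeated division by 2:
2120 ÷ 2 = 1060 remainder 0
1060 ÷ 2 = 530 remainder 0
530 ÷ 2 = 265 remainder 0
265 ÷ 2 = 132 remainder 1
132 ÷ 2 = 66 remainder 0
66 ÷ 2 = 33 remainder 0
33 ÷ 2 = 16 remainder 1
16 ÷ 2 = 8 remainder 0
8 ÷ 2 = 4 remainder 0
4 ÷ 2 = 2 remainder 0
2 ÷ 2 = 1 remainder 0
1 ÷ 2 = 0 remainder 1
Reading remainders bottom to top: 100001001000



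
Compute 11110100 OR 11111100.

OR: 1 when either bit is 1
  11110100
| 11111100
----------
  11111100
Decimal: 244 | 252 = 252



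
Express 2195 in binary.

Using repeated division by 2:
2195 ÷ 2 = 1097 remainder 1
1097 ÷ 2 = 548 remainder 1
548 ÷ 2 = 274 remainder 0
274 ÷ 2 = 137 remainder 0
137 ÷ 2 = 68 remainder 1
68 ÷ 2 = 34 remainder 0
34 ÷ 2 = 17 remainder 0
17 ÷ 2 = 8 remainder 1
8 ÷ 2 = 4 remainder 0
4 ÷ 2 = 2 remainder 0
2 ÷ 2 = 1 remainder 0
1 ÷ 2 = 0 remainder 1
Reading remainders bottom to top: 100010010011



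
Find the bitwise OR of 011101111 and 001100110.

OR: 1 when either bit is 1
  011101111
| 001100110
-----------
  011101111
Decimal: 239 | 102 = 239



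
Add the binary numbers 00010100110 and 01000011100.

Add column by column from the right: bit + bit + carry-in; write the sum mod 2, carry 1 when the sum is 2 or 3.
carry:  00001111000
        00010100110
+       01000011100
-------------------
       001011000010
(the carry out of the leftmost column, 0, becomes the leading bit)
Decimal check:
  00010100110 = 128 + 32 + 4 + 2 = 166
  01000011100 = 512 + 16 + 8 + 4 = 540
  166 + 540 = 706, and 001011000010 = 512 + 128 + 64 + 2 = 706 ✓



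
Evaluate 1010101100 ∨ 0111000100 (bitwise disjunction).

OR: 1 when either bit is 1
  1010101100
| 0111000100
------------
  1111101100
Decimal: 684 | 452 = 1004



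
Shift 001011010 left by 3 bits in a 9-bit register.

Original: 001011010 (decimal 90)
Shift left by 3 positions
Append 3 zeros on the right and drop the 3 high bits that overflow the 9-bit width
Result: 011010000 (decimal 208)
Equivalent: 90 << 3 = 90 × 2^3 = 720, truncated to 9 bits = 208



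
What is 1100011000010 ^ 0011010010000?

XOR: 1 when bits differ
  1100011000010
^ 0011010010000
---------------
  1111001010010
Decimal: 6338 ^ 1680 = 7762



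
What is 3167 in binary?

Using repeated division by 2:
3167 ÷ 2 = 1583 remainder 1
1583 ÷ 2 = 791 remainder 1
791 ÷ 2 = 395 remainder 1
395 ÷ 2 = 197 remainder 1
197 ÷ 2 = 98 remainder 1
98 ÷ 2 = 49 remainder 0
49 ÷ 2 = 24 remainder 1
24 ÷ 2 = 12 remainder 0
12 ÷ 2 = 6 remainder 0
6 ÷ 2 = 3 remainder 0
3 ÷ 2 = 1 remainder 1
1 ÷ 2 = 0 remainder 1
Reading remainders bottom to top: 110001011111



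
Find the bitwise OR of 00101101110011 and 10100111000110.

OR: 1 when either bit is 1
  00101101110011
| 10100111000110
----------------
  10101111110111
Decimal: 2931 | 10694 = 11255



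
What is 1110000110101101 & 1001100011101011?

AND: 1 only when both bits are 1
  1110000110101101
& 1001100011101011
------------------
  1000000010101001
Decimal: 57773 & 39147 = 32937



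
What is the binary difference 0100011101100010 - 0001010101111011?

Method 1 - Direct subtraction (column by column from the right: bit − bit − borrow-in; if negative, add 2 and borrow 1 from the next column):
borrow: 0110001111111110
        0100011101100010
-       0001010101111011
------------------------
        0011000111100111

Method 2 - Add two's complement:
Two's complement of 0001010101111011: invert → 1110101010000100, add 1 → 1110101010000101
  0100011101100010
+ 1110101010000101
------------------
 10011000111100111  (end carry out of the top bit = 1)
Discarding the end carry: 0011000111100111
Decimal check:
  0100011101100010 = 16384 + 1024 + 512 + 256 + 64 + 32 + 2 = 18274
  0001010101111011 = 4096 + 1024 + 256 + 64 + 32 + 16 + 8 + 2 + 1 = 5499
  18274 - 5499 = 12775, and 0011000111100111 = 8192 + 4096 + 256 + 128 + 64 + 32 + 4 + 2 + 1 = 12775 ✓



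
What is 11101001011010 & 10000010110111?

AND: 1 only when both bits are 1
  11101001011010
& 10000010110111
----------------
  10000000010010
Decimal: 14938 & 8375 = 8210



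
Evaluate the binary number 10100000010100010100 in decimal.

Sum of powers of 2 for each 1-bit:
2^2 + 2^4 + 2^8 + 2^10 + 2^17 + 2^19
= 4 + 16 + 256 + 1024 + 131072 + 524288
= 656660



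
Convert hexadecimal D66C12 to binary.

Convert each hex digit to 4 bits:
  D = 1101
  6 = 0110
  6 = 0110
  C = 1100
  1 = 0001
  2 = 0010
Concatenate: 110101100110110000010010



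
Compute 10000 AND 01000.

AND: 1 only when both bits are 1
  10000
& 01000
-------
  00000
Decimal: 16 & 8 = 0



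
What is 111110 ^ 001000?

XOR: 1 when bits differ
  111110
^ 001000
--------
  110110
Decimal: 62 ^ 8 = 54



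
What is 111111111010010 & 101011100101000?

AND: 1 only when both bits are 1
  111111111010010
& 101011100101000
-----------------
  101011100000000
Decimal: 32722 & 22312 = 22272



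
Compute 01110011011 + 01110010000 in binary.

Add column by column from the right: bit + bit + carry-in; write the sum mod 2, carry 1 when the sum is 2 or 3.
carry:  11100100000
        01110011011
+       01110010000
-------------------
       011100101011
(the carry out of the leftmost column, 0, becomes the leading bit)
Decimal check:
  01110011011 = 512 + 256 + 128 + 16 + 8 + 2 + 1 = 923
  01110010000 = 512 + 256 + 128 + 16 = 912
  923 + 912 = 1835, and 011100101011 = 1024 + 512 + 256 + 32 + 8 + 2 + 1 = 1835 ✓



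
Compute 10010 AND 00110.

AND: 1 only when both bits are 1
  10010
& 00110
-------
  00010
Decimal: 18 & 6 = 2



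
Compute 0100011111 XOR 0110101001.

XOR: 1 when bits differ
  0100011111
^ 0110101001
------------
  0010110110
Decimal: 287 ^ 425 = 182



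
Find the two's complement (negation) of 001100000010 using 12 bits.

Original: 001100000010
Step 1 - Invert all bits: 110011111101
Step 2 - Add 1: 110011111110
Verification: 001100000010 + 110011111110 = 1000000000000; discarding the end carry (carry out of the top bit) leaves the 12-bit value 000000000000, as required for x + (-x)



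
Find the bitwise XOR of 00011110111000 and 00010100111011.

XOR: 1 when bits differ
  00011110111000
^ 00010100111011
----------------
  00001010000011
Decimal: 1976 ^ 1339 = 643



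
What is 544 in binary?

Using repeated division by 2:
544 ÷ 2 = 272 remainder 0
272 ÷ 2 = 136 remainder 0
136 ÷ 2 = 68 remainder 0
68 ÷ 2 = 34 remainder 0
34 ÷ 2 = 17 remainder 0
17 ÷ 2 = 8 remainder 1
8 ÷ 2 = 4 remainder 0
4 ÷ 2 = 2 remainder 0
2 ÷ 2 = 1 remainder 0
1 ÷ 2 = 0 remainder 1
Reading remainders bottom to top: 1000100000



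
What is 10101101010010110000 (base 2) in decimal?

Sum of powers of 2 for each 1-bit:
2^4 + 2^5 + 2^7 + 2^10 + 2^12 + 2^14 + 2^15 + 2^17 + 2^19
= 16 + 32 + 128 + 1024 + 4096 + 16384 + 32768 + 131072 + 524288
= 709808



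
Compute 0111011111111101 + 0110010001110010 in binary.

Add column by column from the right: bit + bit + carry-in; write the sum mod 2, carry 1 when the sum is 2 or 3.
carry:  1100111111100000
        0111011111111101
+       0110010001110010
------------------------
       01101110001101111
(the carry out of the leftmost column, 0, becomes the leading bit)
Decimal check:
  0111011111111101 = 16384 + 8192 + 4096 + 1024 + 512 + 256 + 128 + 64 + 32 + 16 + 8 + 4 + 1 = 30717
  0110010001110010 = 16384 + 8192 + 1024 + 64 + 32 + 16 + 2 = 25714
  30717 + 25714 = 56431, and 01101110001101111 = 32768 + 16384 + 4096 + 2048 + 1024 + 64 + 32 + 8 + 4 + 2 + 1 = 56431 ✓



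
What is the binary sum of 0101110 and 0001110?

Add column by column from the right: bit + bit + carry-in; write the sum mod 2, carry 1 when the sum is 2 or 3.
carry:  0011100
        0101110
+       0001110
---------------
       00111100
(the carry out of the leftmost column, 0, becomes the leading bit)
Decimal check:
  0101110 = 32 + 8 + 4 + 2 = 46
  0001110 = 8 + 4 + 2 = 14
  46 + 14 = 60, and 00111100 = 32 + 16 + 8 + 4 = 60 ✓



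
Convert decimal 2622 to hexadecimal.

Using repeated division by 16 (digits 10–15 are A–F):
2622 ÷ 16 = 163 remainder 14 (E)
163 ÷ 16 = 10 remainder 3
10 ÷ 16 = 0 remainder 10 (A)
Reading remainders bottom to top: A3E



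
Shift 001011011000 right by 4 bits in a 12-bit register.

Original: 001011011000 (decimal 728)
Shift right by 4 positions
Drop the 4 low bits; fill with zeros on the left
Result: 000000101101 (decimal 45)
Equivalent: 728 >> 4 = 728 ÷ 2^4 = 45



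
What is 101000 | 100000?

OR: 1 when either bit is 1
  101000
| 100000
--------
  101000
Decimal: 40 | 32 = 40



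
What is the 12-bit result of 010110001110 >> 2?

Original: 010110001110 (decimal 1422)
Shift right by 2 positions
Drop the 2 low bits; fill with zeros on the left
Result: 000101100011 (decimal 355)
Equivalent: 1422 >> 2 = 1422 ÷ 2^2 = 355



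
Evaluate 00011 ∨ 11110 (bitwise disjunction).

OR: 1 when either bit is 1
  00011
| 11110
-------
  11111
Decimal: 3 | 30 = 31



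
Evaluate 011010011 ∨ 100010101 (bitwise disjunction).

OR: 1 when either bit is 1
  011010011
| 100010101
-----------
  111010111
Decimal: 211 | 277 = 471



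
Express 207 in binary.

Using repeated division by 2:
207 ÷ 2 = 103 remainder 1
103 ÷ 2 = 51 remainder 1
51 ÷ 2 = 25 remainder 1
25 ÷ 2 = 12 remainder 1
12 ÷ 2 = 6 remainder 0
6 ÷ 2 = 3 remainder 0
3 ÷ 2 = 1 remainder 1
1 ÷ 2 = 0 remainder 1
Reading remainders bottom to top: 11001111



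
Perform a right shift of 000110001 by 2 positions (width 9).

Original: 000110001 (decimal 49)
Shift right by 2 positions
Drop the 2 low bits; fill with zeros on the left
Result: 000001100 (decimal 12)
Equivalent: 49 >> 2 = 49 ÷ 2^2 = 12



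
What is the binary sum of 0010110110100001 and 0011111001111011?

Add column by column from the right: bit + bit + carry-in; write the sum mod 2, carry 1 when the sum is 2 or 3.
carry:  0111111111000110
        0010110110100001
+       0011111001111011
------------------------
       00110110000011100
(the carry out of the leftmost column, 0, becomes the leading bit)
Decimal check:
  0010110110100001 = 8192 + 2048 + 1024 + 256 + 128 + 32 + 1 = 11681
  0011111001111011 = 8192 + 4096 + 2048 + 1024 + 512 + 64 + 32 + 16 + 8 + 2 + 1 = 15995
  11681 + 15995 = 27676, and 00110110000011100 = 16384 + 8192 + 2048 + 1024 + 16 + 8 + 4 = 27676 ✓



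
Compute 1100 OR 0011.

OR: 1 when either bit is 1
  1100
| 0011
------
  1111
Decimal: 12 | 3 = 15



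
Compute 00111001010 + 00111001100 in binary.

Add column by column from the right: bit + bit + carry-in; write the sum mod 2, carry 1 when the sum is 2 or 3.
carry:  01110010000
        00111001010
+       00111001100
-------------------
       001110010110
(the carry out of the leftmost column, 0, becomes the leading bit)
Decimal check:
  00111001010 = 256 + 128 + 64 + 8 + 2 = 458
  00111001100 = 256 + 128 + 64 + 8 + 4 = 460
  458 + 460 = 918, and 001110010110 = 512 + 256 + 128 + 16 + 4 + 2 = 918 ✓



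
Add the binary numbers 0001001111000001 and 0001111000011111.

Add column by column from the right: bit + bit + carry-in; write the sum mod 2, carry 1 when the sum is 2 or 3.
carry:  0011110000111110
        0001001111000001
+       0001111000011111
------------------------
       00011000111100000
(the carry out of the leftmost column, 0, becomes the leading bit)
Decimal check:
  0001001111000001 = 4096 + 512 + 256 + 128 + 64 + 1 = 5057
  0001111000011111 = 4096 + 2048 + 1024 + 512 + 16 + 8 + 4 + 2 + 1 = 7711
  5057 + 7711 = 12768, and 00011000111100000 = 8192 + 4096 + 256 + 128 + 64 + 32 = 12768 ✓



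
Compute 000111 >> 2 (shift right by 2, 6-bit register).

Original: 000111 (decimal 7)
Shift right by 2 positions
Drop the 2 low bits; fill with zeros on the left
Result: 000001 (decimal 1)
Equivalent: 7 >> 2 = 7 ÷ 2^2 = 1



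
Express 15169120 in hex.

Using repeated division by 16 (digits 10–15 are A–F):
15169120 ÷ 16 = 948070 remainder 0
948070 ÷ 16 = 59254 remainder 6
59254 ÷ 16 = 3703 remainder 6
3703 ÷ 16 = 231 remainder 7
231 ÷ 16 = 14 remainder 7
14 ÷ 16 = 0 remainder 14 (E)
Reading remainders bottom to top: E77660



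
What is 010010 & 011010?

AND: 1 only when both bits are 1
  010010
& 011010
--------
  010010
Decimal: 18 & 26 = 18



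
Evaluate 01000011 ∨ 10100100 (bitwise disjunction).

OR: 1 when either bit is 1
  01000011
| 10100100
----------
  11100111
Decimal: 67 | 164 = 231



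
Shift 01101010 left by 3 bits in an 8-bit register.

Original: 01101010 (decimal 106)
Shift left by 3 positions
Append 3 zeros on the right and drop the 3 high bits that overflow the 8-bit width
Result: 01010000 (decimal 80)
Equivalent: 106 << 3 = 106 × 2^3 = 848, truncated to 8 bits = 80



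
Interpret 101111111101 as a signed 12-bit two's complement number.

Binary: 101111111101
Sign bit: 1 (negative)
Invert: 010000000010
Add 1:  010000000011
Magnitude: 010000000011 = 1024 + 2 + 1 = 1027
Value: -1027



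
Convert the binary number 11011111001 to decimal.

Sum of powers of 2 for each 1-bit:
2^0 + 2^3 + 2^4 + 2^5 + 2^6 + 2^7 + 2^9 + 2^10
= 1 + 8 + 16 + 32 + 64 + 128 + 512 + 1024
= 1785



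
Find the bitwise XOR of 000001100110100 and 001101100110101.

XOR: 1 when bits differ
  000001100110100
^ 001101100110101
-----------------
  001100000000001
Decimal: 820 ^ 6965 = 6145



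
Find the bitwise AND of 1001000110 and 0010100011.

AND: 1 only when both bits are 1
  1001000110
& 0010100011
------------
  0000000010
Decimal: 582 & 163 = 2



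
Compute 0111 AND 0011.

AND: 1 only when both bits are 1
  0111
& 0011
------
  0011
Decimal: 7 & 3 = 3



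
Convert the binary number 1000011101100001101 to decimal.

Sum of powers of 2 for each 1-bit:
2^0 + 2^2 + 2^3 + 2^8 + 2^9 + 2^11 + 2^12 + 2^13 + 2^18
= 1 + 4 + 8 + 256 + 512 + 2048 + 4096 + 8192 + 262144
= 277261



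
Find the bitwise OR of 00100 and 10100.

OR: 1 when either bit is 1
  00100
| 10100
-------
  10100
Decimal: 4 | 20 = 20



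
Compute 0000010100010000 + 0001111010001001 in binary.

Add column by column from the right: bit + bit + carry-in; write the sum mod 2, carry 1 when the sum is 2 or 3.
carry:  0011100000000000
        0000010100010000
+       0001111010001001
------------------------
       00010001110011001
(the carry out of the leftmost column, 0, becomes the leading bit)
Decimal check:
  0000010100010000 = 1024 + 256 + 16 = 1296
  0001111010001001 = 4096 + 2048 + 1024 + 512 + 128 + 8 + 1 = 7817
  1296 + 7817 = 9113, and 00010001110011001 = 8192 + 512 + 256 + 128 + 16 + 8 + 1 = 9113 ✓



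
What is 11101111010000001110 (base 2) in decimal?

Sum of powers of 2 for each 1-bit:
2^1 + 2^2 + 2^3 + 2^10 + 2^12 + 2^13 + 2^14 + 2^15 + 2^17 + 2^18 + 2^19
= 2 + 4 + 8 + 1024 + 4096 + 8192 + 16384 + 32768 + 131072 + 262144 + 524288
= 979982



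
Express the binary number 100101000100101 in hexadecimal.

Group into 4-bit nibbles from right:
  0100 = 4
  1010 = A
  0010 = 2
  0101 = 5
Result: 4A25



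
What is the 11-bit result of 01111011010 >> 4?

Original: 01111011010 (decimal 986)
Shift right by 4 positions
Drop the 4 low bits; fill with zeros on the left
Result: 00000111101 (decimal 61)
Equivalent: 986 >> 4 = 986 ÷ 2^4 = 61



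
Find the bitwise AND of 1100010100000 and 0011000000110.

AND: 1 only when both bits are 1
  1100010100000
& 0011000000110
---------------
  0000000000000
Decimal: 6304 & 1542 = 0



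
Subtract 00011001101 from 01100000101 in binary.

Method 1 - Direct subtraction (column by column from the right: bit − bit − borrow-in; if negative, add 2 and borrow 1 from the next column):
borrow: 00111110000
        01100000101
-       00011001101
-------------------
        01000111000

Method 2 - Add two's complement:
Two's complement of 00011001101: invert → 11100110010, add 1 → 11100110011
  01100000101
+ 11100110011
-------------
 101000111000  (end carry out of the top bit = 1)
Discarding the end carry: 01000111000
Decimal check:
  01100000101 = 512 + 256 + 4 + 1 = 773
  00011001101 = 128 + 64 + 8 + 4 + 1 = 205
  773 - 205 = 568, and 01000111000 = 512 + 32 + 16 + 8 = 568 ✓



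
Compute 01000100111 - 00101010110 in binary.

Method 1 - Direct subtraction (column by column from the right: bit − bit − borrow-in; if negative, add 2 and borrow 1 from the next column):
borrow: 01110100000
        01000100111
-       00101010110
-------------------
        00011010001

Method 2 - Add two's complement:
Two's complement of 00101010110: invert → 11010101001, add 1 → 11010101010
  01000100111
+ 11010101010
-------------
 100011010001  (end carry out of the top bit = 1)
Discarding the end carry: 00011010001
Decimal check:
  01000100111 = 512 + 32 + 4 + 2 + 1 = 551
  00101010110 = 256 + 64 + 16 + 4 + 2 = 342
  551 - 342 = 209, and 00011010001 = 128 + 64 + 16 + 1 = 209 ✓



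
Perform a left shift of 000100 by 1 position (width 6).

Original: 000100 (decimal 4)
Shift left by 1 position
Append 1 zero on the right
Result: 001000 (decimal 8)
Equivalent: 4 << 1 = 4 × 2^1 = 8



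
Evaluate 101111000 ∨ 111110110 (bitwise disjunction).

OR: 1 when either bit is 1
  101111000
| 111110110
-----------
  111111110
Decimal: 376 | 502 = 510



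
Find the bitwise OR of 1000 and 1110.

OR: 1 when either bit is 1
  1000
| 1110
------
  1110
Decimal: 8 | 14 = 14

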